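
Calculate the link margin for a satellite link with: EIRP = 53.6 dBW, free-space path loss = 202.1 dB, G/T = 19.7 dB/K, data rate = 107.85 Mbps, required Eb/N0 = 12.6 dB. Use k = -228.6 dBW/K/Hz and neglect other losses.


C/N0 = EIRP - FSPL + G/T - k = 53.6 - 202.1 + 19.7 - (-228.6)
C/N0 = 99.8000 dB-Hz
R_b = 107.85 Mbps = 1.0785e+08 bps -> 10*log10(R_b) = 80.3282 dB-Hz
Eb/N0 = C/N0 - 10*log10(R_b) = 99.8000 - 80.3282 = 19.4718 dB
Margin = Eb/N0 - Eb/N0_req = 19.4718 - 12.6 = 6.8718 dB (link closes)

6.8718 dB


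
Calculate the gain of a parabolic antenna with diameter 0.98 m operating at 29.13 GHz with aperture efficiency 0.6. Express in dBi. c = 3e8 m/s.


lambda = c/f = 3e8 / 2.913e+10 = 0.01029866 m
G = eta*(pi*D/lambda)^2 = 0.6*(pi*0.98/0.01029866)^2
G = 53621.8270 (linear)
G = 10*log10(53621.8270) = 47.2934 dBi

47.2934 dBi


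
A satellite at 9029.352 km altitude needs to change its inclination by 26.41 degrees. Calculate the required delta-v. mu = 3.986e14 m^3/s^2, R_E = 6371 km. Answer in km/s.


r = 15400.3520 km = 1.5400352e+07 m
V = sqrt(mu/r) = 5087.4871 m/s
di = 26.41 deg = 0.4609415 rad
dV = 2*V*sin(di/2) = 2*5087.4871*sin(0.2304707)
dV = 2324.3287 m/s = 2.3243 km/s

2.3243 km/s


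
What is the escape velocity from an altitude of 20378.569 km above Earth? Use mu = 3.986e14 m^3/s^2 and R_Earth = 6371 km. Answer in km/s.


r = 6371.0 + 20378.569 = 26749.5690 km = 2.6749569e+07 m
v_esc = sqrt(2*mu/r) = sqrt(2*3.986e14 / 2.6749569e+07)
v_esc = 5459.1528 m/s = 5.4592 km/s

5.4592 km/s


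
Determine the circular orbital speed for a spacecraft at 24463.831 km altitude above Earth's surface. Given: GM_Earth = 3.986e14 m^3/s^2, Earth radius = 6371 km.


r = R_E + alt = 6371.0 + 24463.831 = 30834.8310 km = 3.0834831e+07 m
v = sqrt(mu/r) = sqrt(3.986e14 / 3.0834831e+07) = 3595.4054 m/s = 3.5954 km/s

3.5954 km/s


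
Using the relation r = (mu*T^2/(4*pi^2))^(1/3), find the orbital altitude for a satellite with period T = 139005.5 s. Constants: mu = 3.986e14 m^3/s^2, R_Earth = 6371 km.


T = 139005.5 s
r = (mu*T^2/(4*pi^2))^(1/3) = (3.986e14 * 139005.5^2 / (4*pi^2))^(1/3)
r = 5.799811e+07 m = 57998.1101 km
alt = r - R_E = 57998.1101 - 6371 = 51627.1101 km

51627.1101 km


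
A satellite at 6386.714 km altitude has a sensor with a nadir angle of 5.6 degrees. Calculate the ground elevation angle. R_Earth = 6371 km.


r = R_E + alt = 12757.7140 km
Law of sines in the satellite / Earth-center / ground-point triangle:
  sin(nadir)/R_E = sin(90 + el)/r  =>  cos(el) = (r/R_E)*sin(nadir)
cos(el) = (12757.7140 / 6371.0000) * sin(5.6 deg) = 0.1954065
el = arccos(0.1954065) = 78.7315 deg
(Earth-central angle = 90 - nadir - el = 5.6685 deg)

78.7315 degrees


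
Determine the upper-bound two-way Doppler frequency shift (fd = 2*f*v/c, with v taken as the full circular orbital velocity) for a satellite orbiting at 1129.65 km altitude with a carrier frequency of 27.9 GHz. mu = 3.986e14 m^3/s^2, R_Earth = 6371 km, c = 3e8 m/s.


r = 7.50065e+06 m
v = sqrt(mu/r) = 7289.8602 m/s (worst-case radial velocity)
f = 27.9 GHz = 2.79e+10 Hz
fd = 2*f*v/c = 2*2.79e+10*7289.8602/3.0e+08
fd = 1.355914e+06 Hz

1.3559e+06 Hz


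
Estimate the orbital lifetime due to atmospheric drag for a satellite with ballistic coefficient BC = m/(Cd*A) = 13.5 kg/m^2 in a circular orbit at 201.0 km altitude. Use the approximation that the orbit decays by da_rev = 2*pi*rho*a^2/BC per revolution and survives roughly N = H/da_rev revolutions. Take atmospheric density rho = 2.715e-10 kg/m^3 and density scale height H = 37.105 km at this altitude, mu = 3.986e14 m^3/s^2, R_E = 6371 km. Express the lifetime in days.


a = R_E + alt = 6572.0000 km = 6.572e+06 m
da_rev = 2*pi*rho*a^2/BC = 2*pi*2.715e-10*(6.572e+06)^2/13.5 = 5457.717389 m per revolution
N = H/da_rev = 37105.0000 m / 5457.717389 m = 6.7986 revolutions
P = 2*pi*sqrt(a^3/mu) = 5302.2177 s
lifetime = N*P = 6.7986 * 5302.2177 = 36047.8150 s = 0.4172201 days

0.4172 days


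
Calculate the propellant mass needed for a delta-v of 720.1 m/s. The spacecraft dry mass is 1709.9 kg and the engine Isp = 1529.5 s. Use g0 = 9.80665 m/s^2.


ve = Isp * g0 = 1529.5 * 9.80665 = 14999.271175 m/s
mass ratio = exp(dv/ve) = exp(720.1/14999.271175) = 1.04918010
m_prop = m_dry * (mr - 1) = 1709.9 * (1.04918010 - 1)
m_prop = 84.0930 kg

84.0930 kg


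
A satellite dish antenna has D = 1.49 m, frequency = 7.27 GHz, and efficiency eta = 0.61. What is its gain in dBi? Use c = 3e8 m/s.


lambda = c/f = 3e8 / 7.27e+09 = 0.04126547 m
G = eta*(pi*D/lambda)^2 = 0.61*(pi*1.49/0.04126547)^2
G = 7849.2548 (linear)
G = 10*log10(7849.2548) = 38.9483 dBi

38.9483 dBi


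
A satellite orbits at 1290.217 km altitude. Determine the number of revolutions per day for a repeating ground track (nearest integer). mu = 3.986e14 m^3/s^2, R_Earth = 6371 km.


r = 7.661217e+06 m
T = 2*pi*sqrt(r^3/mu) = 6673.5646 s = 111.2261 min
revs/day = 1440 / 111.2261 = 12.9466
Rounded: 13 revolutions per day

13 revolutions per day


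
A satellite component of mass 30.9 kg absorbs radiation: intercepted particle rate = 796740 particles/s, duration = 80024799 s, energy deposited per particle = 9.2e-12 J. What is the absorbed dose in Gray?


Total energy deposited = rate * time * E_per
  = 796740 * 80024799 * 9.2e-12 = 586.5824 J
Dose = E_total / mass = 586.5824 / 30.9
Dose = 18.9832 Gy

18.9832 Gy


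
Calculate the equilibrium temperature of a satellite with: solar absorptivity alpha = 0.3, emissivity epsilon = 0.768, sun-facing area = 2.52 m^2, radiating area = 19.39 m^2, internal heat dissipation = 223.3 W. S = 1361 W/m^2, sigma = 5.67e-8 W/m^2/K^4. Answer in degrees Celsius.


Numerator = alpha*S*A_sun + Q_int = 0.3*1361*2.52 + 223.3 = 1252.2160 W
Denominator = eps*sigma*A_rad = 0.768*5.67e-8*19.39 = 8.4434918e-07 W/K^4
T^4 = 1.4830547e+09 K^4
T = 196.2408 K = -76.9092 C

-76.9092 degrees Celsius


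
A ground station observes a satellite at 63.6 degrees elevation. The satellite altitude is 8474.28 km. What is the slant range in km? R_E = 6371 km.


h = 8474.28 km, el = 63.6 deg
d = -R_E*sin(el) + sqrt((R_E*sin(el))^2 + 2*R_E*h + h^2)
d = -6371.0000*sin(1.1100) + sqrt((6371.0000*0.8957118)^2 + 2*6371.0000*8474.28 + 8474.28^2)
d = 8865.9201 km

8865.9201 km


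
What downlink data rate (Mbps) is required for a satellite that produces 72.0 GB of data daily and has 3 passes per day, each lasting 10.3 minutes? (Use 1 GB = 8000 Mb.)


total contact time = 3 * 10.3 * 60 = 1854.0000 s
data = 72.0 GB = 576000.0000 Mb
rate = 576000.0000 / 1854.0000 = 310.6796 Mbps

310.6796 Mbps


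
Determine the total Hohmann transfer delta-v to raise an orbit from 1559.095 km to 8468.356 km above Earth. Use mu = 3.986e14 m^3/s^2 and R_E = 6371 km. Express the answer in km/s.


r1 = 7930.0950 km = 7.930095e+06 m
r2 = 14839.3560 km = 1.4839356e+07 m
dv1 = sqrt(mu/r1)*(sqrt(2*r2/(r1+r2)) - 1) = 1004.5069 m/s
dv2 = sqrt(mu/r2)*(1 - sqrt(2*r1/(r1+r2))) = 857.2332 m/s
total dv = |dv1| + |dv2| = 1004.5069 + 857.2332 = 1861.7401 m/s = 1.8617 km/s

1.8617 km/s


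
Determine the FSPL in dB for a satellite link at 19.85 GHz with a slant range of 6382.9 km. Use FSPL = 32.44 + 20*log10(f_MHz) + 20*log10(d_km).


f = 19.85 GHz = 19850.0000 MHz
d = 6382.9 km
FSPL = 32.44 + 20*log10(19850.0000) + 20*log10(6382.9)
FSPL = 32.44 + 85.9552 + 76.1004
FSPL = 194.4956 dB

194.4956 dB


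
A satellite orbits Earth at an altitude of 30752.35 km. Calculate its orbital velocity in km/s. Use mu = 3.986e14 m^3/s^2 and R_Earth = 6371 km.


r = R_E + alt = 6371.0 + 30752.35 = 37123.3500 km = 3.712335e+07 m
v = sqrt(mu/r) = sqrt(3.986e14 / 3.712335e+07) = 3276.7633 m/s = 3.2768 km/s

3.2768 km/s


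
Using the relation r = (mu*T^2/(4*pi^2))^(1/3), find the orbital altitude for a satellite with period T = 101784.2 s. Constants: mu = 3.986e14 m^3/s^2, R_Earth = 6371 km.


T = 101784.2 s
r = (mu*T^2/(4*pi^2))^(1/3) = (3.986e14 * 101784.2^2 / (4*pi^2))^(1/3)
r = 4.7117195e+07 m = 47117.1953 km
alt = r - R_E = 47117.1953 - 6371 = 40746.1953 km

40746.1953 km


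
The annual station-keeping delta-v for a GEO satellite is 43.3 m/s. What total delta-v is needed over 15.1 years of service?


dV = rate * years = 43.3 * 15.1
dV = 653.8300 m/s

653.8300 m/s


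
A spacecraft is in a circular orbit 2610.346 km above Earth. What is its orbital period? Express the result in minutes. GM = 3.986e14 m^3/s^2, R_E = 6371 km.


r = 8981.3460 km = 8.981346e+06 m
T = 2*pi*sqrt(r^3/mu) = 2*pi*sqrt(7.2447647e+20 / 3.986e14)
T = 8470.7792 s = 141.1797 min

141.1797 minutes


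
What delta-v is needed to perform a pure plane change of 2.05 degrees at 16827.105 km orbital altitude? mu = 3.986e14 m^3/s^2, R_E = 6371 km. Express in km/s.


r = 23198.1050 km = 2.3198105e+07 m
V = sqrt(mu/r) = 4145.1704 m/s
di = 2.05 deg = 0.03577925 rad
dV = 2*V*sin(di/2) = 2*4145.1704*sin(0.01788962)
dV = 148.3032 m/s = 0.1483032 km/s

0.1483 km/s


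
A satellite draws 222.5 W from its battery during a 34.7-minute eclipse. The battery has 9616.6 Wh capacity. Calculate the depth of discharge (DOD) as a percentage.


E_used = P * t / 60 = 222.5 * 34.7 / 60 = 128.6792 Wh
DOD = E_used / E_total * 100 = 128.6792 / 9616.6 * 100
DOD = 1.3381 %

1.3381 %


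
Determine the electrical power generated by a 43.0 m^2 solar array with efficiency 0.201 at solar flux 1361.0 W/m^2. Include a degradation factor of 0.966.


P = area * eta * S * degradation
P = 43.0 * 0.201 * 1361.0 * 0.966
P = 11363.1768 W

11363.1768 W


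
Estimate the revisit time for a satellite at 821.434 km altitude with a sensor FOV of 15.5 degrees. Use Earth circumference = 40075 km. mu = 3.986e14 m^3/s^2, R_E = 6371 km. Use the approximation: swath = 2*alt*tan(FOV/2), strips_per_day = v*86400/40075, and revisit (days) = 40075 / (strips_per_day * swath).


swath = 2*821.434*tan(0.135263) = 223.5845 km
v = sqrt(mu/r) = 7444.4172 m/s = 7.4444 km/s
strips/day = v*86400/40075 = 7.4444*86400/40075 = 16.0498
coverage/day = strips * swath = 16.0498 * 223.5845 = 3588.4975 km
revisit = 40075 / 3588.4975 = 11.1676 days

11.1676 days


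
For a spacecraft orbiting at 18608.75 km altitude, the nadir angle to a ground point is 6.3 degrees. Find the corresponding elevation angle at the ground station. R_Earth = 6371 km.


r = R_E + alt = 24979.7500 km
Law of sines in the satellite / Earth-center / ground-point triangle:
  sin(nadir)/R_E = sin(90 + el)/r  =>  cos(el) = (r/R_E)*sin(nadir)
cos(el) = (24979.7500 / 6371.0000) * sin(6.3 deg) = 0.430252
el = arccos(0.430252) = 64.5164 deg
(Earth-central angle = 90 - nadir - el = 19.1836 deg)

64.5164 degrees


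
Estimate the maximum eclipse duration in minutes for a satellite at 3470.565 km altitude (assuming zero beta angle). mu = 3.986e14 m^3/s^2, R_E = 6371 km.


r = 9841.5650 km
T = 161.9408 min
Eclipse fraction = arcsin(R_E/r)/pi = arcsin(6371.0000/9841.5650)/pi
= arcsin(0.6473564)/pi = 0.2241254
Eclipse duration = 0.2241254 * 161.9408 = 36.2950 min

36.2950 minutes


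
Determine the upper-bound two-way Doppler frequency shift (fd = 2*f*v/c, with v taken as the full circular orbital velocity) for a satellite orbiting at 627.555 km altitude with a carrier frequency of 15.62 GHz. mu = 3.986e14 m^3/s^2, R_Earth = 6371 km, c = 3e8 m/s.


r = 6.998555e+06 m
v = sqrt(mu/r) = 7546.8281 m/s (worst-case radial velocity)
f = 15.62 GHz = 1.562e+10 Hz
fd = 2*f*v/c = 2*1.562e+10*7546.8281/3.0e+08
fd = 785876.3650 Hz

785876.3650 Hz


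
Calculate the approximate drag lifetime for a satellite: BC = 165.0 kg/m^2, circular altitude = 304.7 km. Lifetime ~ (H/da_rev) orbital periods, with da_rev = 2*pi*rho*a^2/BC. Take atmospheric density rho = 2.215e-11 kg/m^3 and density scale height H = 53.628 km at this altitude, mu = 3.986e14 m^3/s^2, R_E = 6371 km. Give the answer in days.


a = R_E + alt = 6675.7000 km = 6.6757e+06 m
da_rev = 2*pi*rho*a^2/BC = 2*pi*2.215e-11*(6.6757e+06)^2/165.0 = 37.589217 m per revolution
N = H/da_rev = 53628.0000 m / 37.589217 m = 1426.6857 revolutions
P = 2*pi*sqrt(a^3/mu) = 5428.2075 s
lifetime = N*P = 1426.6857 * 5428.2075 = 7.7443462e+06 s = 89.6336 days

89.6336 days


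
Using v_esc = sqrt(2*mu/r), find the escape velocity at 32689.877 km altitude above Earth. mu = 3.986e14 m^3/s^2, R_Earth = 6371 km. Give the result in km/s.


r = 6371.0 + 32689.877 = 39060.8770 km = 3.9060877e+07 m
v_esc = sqrt(2*mu/r) = sqrt(2*3.986e14 / 3.9060877e+07)
v_esc = 4517.6507 m/s = 4.5177 km/s

4.5177 km/s


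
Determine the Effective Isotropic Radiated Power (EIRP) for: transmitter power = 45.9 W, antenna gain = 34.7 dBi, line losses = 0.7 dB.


Pt = 45.9 W = 16.6181 dBW
EIRP = Pt_dBW + Gt - losses = 16.6181 + 34.7 - 0.7 = 50.6181 dBW

50.6181 dBW


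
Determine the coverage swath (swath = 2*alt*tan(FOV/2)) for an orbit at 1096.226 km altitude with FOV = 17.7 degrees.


FOV = 17.7 deg = 0.3089233 rad
swath = 2 * alt * tan(FOV/2) = 2 * 1096.226 * tan(0.1544616)
swath = 2 * 1096.226 * 0.1557019
swath = 341.3689 km

341.3689 km


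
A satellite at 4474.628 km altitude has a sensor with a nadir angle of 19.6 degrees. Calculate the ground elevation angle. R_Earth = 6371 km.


r = R_E + alt = 10845.6280 km
Law of sines in the satellite / Earth-center / ground-point triangle:
  sin(nadir)/R_E = sin(90 + el)/r  =>  cos(el) = (r/R_E)*sin(nadir)
cos(el) = (10845.6280 / 6371.0000) * sin(19.6 deg) = 0.5710537
el = arccos(0.5710537) = 55.1763 deg
(Earth-central angle = 90 - nadir - el = 15.2237 deg)

55.1763 degrees


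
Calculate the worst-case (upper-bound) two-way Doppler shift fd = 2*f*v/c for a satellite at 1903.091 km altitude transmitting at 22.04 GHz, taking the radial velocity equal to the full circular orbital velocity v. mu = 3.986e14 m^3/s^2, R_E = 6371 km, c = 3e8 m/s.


r = 8.274091e+06 m
v = sqrt(mu/r) = 6940.7835 m/s (worst-case radial velocity)
f = 22.04 GHz = 2.204e+10 Hz
fd = 2*f*v/c = 2*2.204e+10*6940.7835/3.0e+08
fd = 1.0198325e+06 Hz

1.0198e+06 Hz


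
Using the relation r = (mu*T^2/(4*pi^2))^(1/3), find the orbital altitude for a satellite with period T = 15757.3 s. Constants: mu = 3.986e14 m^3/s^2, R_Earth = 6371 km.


T = 15757.3 s
r = (mu*T^2/(4*pi^2))^(1/3) = (3.986e14 * 15757.3^2 / (4*pi^2))^(1/3)
r = 1.3584606e+07 m = 13584.6063 km
alt = r - R_E = 13584.6063 - 6371 = 7213.6063 km

7213.6063 km


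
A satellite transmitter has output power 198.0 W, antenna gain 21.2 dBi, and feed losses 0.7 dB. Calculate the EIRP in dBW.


Pt = 198.0 W = 22.9667 dBW
EIRP = Pt_dBW + Gt - losses = 22.9667 + 21.2 - 0.7 = 43.4667 dBW

43.4667 dBW


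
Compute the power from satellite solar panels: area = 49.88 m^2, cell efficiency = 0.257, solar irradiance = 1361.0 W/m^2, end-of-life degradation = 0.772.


P = area * eta * S * degradation
P = 49.88 * 0.257 * 1361.0 * 0.772
P = 13468.9889 W

13468.9889 W


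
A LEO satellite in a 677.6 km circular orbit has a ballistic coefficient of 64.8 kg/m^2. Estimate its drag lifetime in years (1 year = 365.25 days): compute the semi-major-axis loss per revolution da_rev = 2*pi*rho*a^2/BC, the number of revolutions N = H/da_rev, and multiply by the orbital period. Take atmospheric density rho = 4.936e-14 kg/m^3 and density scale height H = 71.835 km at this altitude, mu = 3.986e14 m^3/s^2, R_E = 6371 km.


a = R_E + alt = 7048.6000 km = 7.0486e+06 m
da_rev = 2*pi*rho*a^2/BC = 2*pi*4.936e-14*(7.0486e+06)^2/64.8 = 0.237785706 m per revolution
N = H/da_rev = 71835.0000 m / 0.237785706 m = 302099.7400 revolutions
P = 2*pi*sqrt(a^3/mu) = 5889.3250 s
lifetime = N*P = 302099.7400 * 5889.3250 = 1.7791635e+09 s = 20592.1706 days
years = 20592.1706 / 365.25 = 56.3783 years

56.3783 years


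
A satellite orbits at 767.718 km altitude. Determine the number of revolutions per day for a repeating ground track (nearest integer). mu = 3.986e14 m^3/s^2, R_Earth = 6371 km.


r = 7.138718e+06 m
T = 2*pi*sqrt(r^3/mu) = 6002.6298 s = 100.0438 min
revs/day = 1440 / 100.0438 = 14.3937
Rounded: 14 revolutions per day

14 revolutions per day


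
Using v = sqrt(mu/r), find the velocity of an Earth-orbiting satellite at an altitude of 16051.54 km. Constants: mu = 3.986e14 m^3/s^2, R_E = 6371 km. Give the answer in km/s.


r = R_E + alt = 6371.0 + 16051.54 = 22422.5400 km = 2.242254e+07 m
v = sqrt(mu/r) = sqrt(3.986e14 / 2.242254e+07) = 4216.2489 m/s = 4.2162 km/s

4.2162 km/s


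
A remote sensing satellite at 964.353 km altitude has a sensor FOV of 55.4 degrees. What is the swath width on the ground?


FOV = 55.4 deg = 0.9669124 rad
swath = 2 * alt * tan(FOV/2) = 2 * 964.353 * tan(0.4834562)
swath = 2 * 964.353 * 0.5250117
swath = 1012.5933 km

1012.5933 km


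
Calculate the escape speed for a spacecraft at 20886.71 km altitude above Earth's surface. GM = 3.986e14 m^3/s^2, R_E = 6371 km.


r = 6371.0 + 20886.71 = 27257.7100 km = 2.725771e+07 m
v_esc = sqrt(2*mu/r) = sqrt(2*3.986e14 / 2.725771e+07)
v_esc = 5408.0284 m/s = 5.4080 km/s

5.4080 km/s


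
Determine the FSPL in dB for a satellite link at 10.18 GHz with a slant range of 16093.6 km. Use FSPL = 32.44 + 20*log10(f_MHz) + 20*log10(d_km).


f = 10.18 GHz = 10180.0000 MHz
d = 16093.6 km
FSPL = 32.44 + 20*log10(10180.0000) + 20*log10(16093.6)
FSPL = 32.44 + 80.1550 + 84.1331
FSPL = 196.7280 dB

196.7280 dB


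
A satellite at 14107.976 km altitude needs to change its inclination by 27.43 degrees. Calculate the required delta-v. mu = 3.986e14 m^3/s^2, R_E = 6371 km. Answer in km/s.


r = 20478.9760 km = 2.0478976e+07 m
V = sqrt(mu/r) = 4411.7869 m/s
di = 27.43 deg = 0.4787438 rad
dV = 2*V*sin(di/2) = 2*4411.7869*sin(0.2393719)
dV = 2092.0031 m/s = 2.0920 km/s

2.0920 km/s


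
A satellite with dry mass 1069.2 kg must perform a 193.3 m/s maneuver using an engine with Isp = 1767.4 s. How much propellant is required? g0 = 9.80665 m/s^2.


ve = Isp * g0 = 1767.4 * 9.80665 = 17332.273210 m/s
mass ratio = exp(dv/ve) = exp(193.3/17332.273210) = 1.01121503
m_prop = m_dry * (mr - 1) = 1069.2 * (1.01121503 - 1)
m_prop = 11.9911 kg

11.9911 kg


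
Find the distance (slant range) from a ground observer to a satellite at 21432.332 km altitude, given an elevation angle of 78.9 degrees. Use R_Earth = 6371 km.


h = 21432.332 km, el = 78.9 deg
d = -R_E*sin(el) + sqrt((R_E*sin(el))^2 + 2*R_E*h + h^2)
d = -6371.0000*sin(1.3771) + sqrt((6371.0000*0.9812927)^2 + 2*6371.0000*21432.332 + 21432.332^2)
d = 21524.4482 km

21524.4482 km


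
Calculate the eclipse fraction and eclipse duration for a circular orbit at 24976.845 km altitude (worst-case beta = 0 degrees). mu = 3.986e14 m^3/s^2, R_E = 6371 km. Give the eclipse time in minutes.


r = 31347.8450 km
T = 920.6011 min
Eclipse fraction = arcsin(R_E/r)/pi = arcsin(6371.0000/31347.8450)/pi
= arcsin(0.2032357)/pi = 0.06514575
Eclipse duration = 0.06514575 * 920.6011 = 59.9733 min

59.9733 minutes


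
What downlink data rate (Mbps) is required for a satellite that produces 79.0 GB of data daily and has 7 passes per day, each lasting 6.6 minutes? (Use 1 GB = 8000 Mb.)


total contact time = 7 * 6.6 * 60 = 2772.0000 s
data = 79.0 GB = 632000.0000 Mb
rate = 632000.0000 / 2772.0000 = 227.9942 Mbps

227.9942 Mbps


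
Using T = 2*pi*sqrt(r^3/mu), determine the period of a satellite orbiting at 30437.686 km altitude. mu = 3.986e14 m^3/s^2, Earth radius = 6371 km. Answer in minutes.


r = 36808.6860 km = 3.6808686e+07 m
T = 2*pi*sqrt(r^3/mu) = 2*pi*sqrt(4.9871329e+22 / 3.986e14)
T = 70280.7994 s = 1171.3467 min

1171.3467 minutes


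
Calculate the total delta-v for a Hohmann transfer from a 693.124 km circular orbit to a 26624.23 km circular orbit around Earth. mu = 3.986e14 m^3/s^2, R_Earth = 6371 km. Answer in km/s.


r1 = 7064.1240 km = 7.064124e+06 m
r2 = 32995.2300 km = 3.299523e+07 m
dv1 = sqrt(mu/r1)*(sqrt(2*r2/(r1+r2)) - 1) = 2129.4118 m/s
dv2 = sqrt(mu/r2)*(1 - sqrt(2*r1/(r1+r2))) = 1411.5848 m/s
total dv = |dv1| + |dv2| = 2129.4118 + 1411.5848 = 3540.9966 m/s = 3.5410 km/s

3.5410 km/s


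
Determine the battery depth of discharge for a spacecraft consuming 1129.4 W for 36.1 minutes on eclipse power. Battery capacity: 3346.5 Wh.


E_used = P * t / 60 = 1129.4 * 36.1 / 60 = 679.5223 Wh
DOD = E_used / E_total * 100 = 679.5223 / 3346.5 * 100
DOD = 20.3055 %

20.3055 %


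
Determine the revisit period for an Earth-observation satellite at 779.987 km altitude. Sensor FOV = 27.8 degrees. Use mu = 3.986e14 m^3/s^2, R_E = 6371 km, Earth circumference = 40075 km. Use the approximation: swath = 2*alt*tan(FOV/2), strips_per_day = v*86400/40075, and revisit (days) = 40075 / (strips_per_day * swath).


swath = 2*779.987*tan(0.2426008) = 386.0545 km
v = sqrt(mu/r) = 7465.9599 m/s = 7.4660 km/s
strips/day = v*86400/40075 = 7.4660*86400/40075 = 16.0963
coverage/day = strips * swath = 16.0963 * 386.0545 = 6214.0469 km
revisit = 40075 / 6214.0469 = 6.4491 days

6.4491 days


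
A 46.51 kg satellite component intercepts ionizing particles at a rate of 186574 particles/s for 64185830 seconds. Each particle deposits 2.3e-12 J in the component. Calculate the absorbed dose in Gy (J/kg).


Total energy deposited = rate * time * E_per
  = 186574 * 64185830 * 2.3e-12 = 27.5434 J
Dose = E_total / mass = 27.5434 / 46.51
Dose = 0.5922046 Gy

0.5922 Gy


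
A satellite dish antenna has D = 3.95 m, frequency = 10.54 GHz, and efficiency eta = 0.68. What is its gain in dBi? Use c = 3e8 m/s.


lambda = c/f = 3e8 / 1.054e+10 = 0.028463 m
G = eta*(pi*D/lambda)^2 = 0.68*(pi*3.95/0.028463)^2
G = 129253.2767 (linear)
G = 10*log10(129253.2767) = 51.1144 dBi

51.1144 dBi


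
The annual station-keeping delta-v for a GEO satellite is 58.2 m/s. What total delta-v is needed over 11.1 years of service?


dV = rate * years = 58.2 * 11.1
dV = 646.0200 m/s

646.0200 m/s


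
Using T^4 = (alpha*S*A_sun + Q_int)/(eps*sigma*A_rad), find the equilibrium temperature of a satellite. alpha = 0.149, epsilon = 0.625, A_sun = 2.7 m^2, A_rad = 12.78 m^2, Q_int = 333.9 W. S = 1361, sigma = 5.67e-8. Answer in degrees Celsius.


Numerator = alpha*S*A_sun + Q_int = 0.149*1361*2.7 + 333.9 = 881.4303 W
Denominator = eps*sigma*A_rad = 0.625*5.67e-8*12.78 = 4.5289125e-07 W/K^4
T^4 = 1.9462295e+09 K^4
T = 210.0383 K = -63.1117 C

-63.1117 degrees Celsius


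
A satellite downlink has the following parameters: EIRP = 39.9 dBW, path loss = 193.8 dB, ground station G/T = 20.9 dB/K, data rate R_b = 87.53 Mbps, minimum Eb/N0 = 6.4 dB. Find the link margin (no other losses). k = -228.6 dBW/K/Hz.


C/N0 = EIRP - FSPL + G/T - k = 39.9 - 193.8 + 20.9 - (-228.6)
C/N0 = 95.6000 dB-Hz
R_b = 87.53 Mbps = 8.753e+07 bps -> 10*log10(R_b) = 79.4216 dB-Hz
Eb/N0 = C/N0 - 10*log10(R_b) = 95.6000 - 79.4216 = 16.1784 dB
Margin = Eb/N0 - Eb/N0_req = 16.1784 - 6.4 = 9.7784 dB (link closes)

9.7784 dB


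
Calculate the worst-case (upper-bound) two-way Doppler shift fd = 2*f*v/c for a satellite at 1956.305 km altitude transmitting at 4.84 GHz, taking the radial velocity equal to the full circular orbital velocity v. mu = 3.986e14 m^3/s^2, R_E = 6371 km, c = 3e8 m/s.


r = 8.327305e+06 m
v = sqrt(mu/r) = 6918.5711 m/s (worst-case radial velocity)
f = 4.84 GHz = 4.84e+09 Hz
fd = 2*f*v/c = 2*4.84e+09*6918.5711/3.0e+08
fd = 223239.2290 Hz

223239.2290 Hz


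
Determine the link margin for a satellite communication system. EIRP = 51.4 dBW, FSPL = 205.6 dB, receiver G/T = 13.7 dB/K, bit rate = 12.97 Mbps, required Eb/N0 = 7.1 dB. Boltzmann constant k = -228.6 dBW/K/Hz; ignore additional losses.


C/N0 = EIRP - FSPL + G/T - k = 51.4 - 205.6 + 13.7 - (-228.6)
C/N0 = 88.1000 dB-Hz
R_b = 12.97 Mbps = 1.297e+07 bps -> 10*log10(R_b) = 71.1294 dB-Hz
Eb/N0 = C/N0 - 10*log10(R_b) = 88.1000 - 71.1294 = 16.9706 dB
Margin = Eb/N0 - Eb/N0_req = 16.9706 - 7.1 = 9.8706 dB (link closes)

9.8706 dB


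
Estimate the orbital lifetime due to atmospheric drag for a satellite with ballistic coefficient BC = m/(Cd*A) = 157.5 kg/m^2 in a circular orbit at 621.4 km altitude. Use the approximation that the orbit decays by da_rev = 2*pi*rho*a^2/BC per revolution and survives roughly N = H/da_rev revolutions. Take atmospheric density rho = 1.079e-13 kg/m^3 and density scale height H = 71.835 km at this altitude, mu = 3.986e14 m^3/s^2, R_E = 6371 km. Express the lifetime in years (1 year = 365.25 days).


a = R_E + alt = 6992.4000 km = 6.9924e+06 m
da_rev = 2*pi*rho*a^2/BC = 2*pi*1.079e-13*(6.9924e+06)^2/157.5 = 0.210461801 m per revolution
N = H/da_rev = 71835.0000 m / 0.210461801 m = 341320.8456 revolutions
P = 2*pi*sqrt(a^3/mu) = 5819.0303 s
lifetime = N*P = 341320.8456 * 5819.0303 = 1.9861563e+09 s = 22987.9206 days
years = 22987.9206 / 365.25 = 62.9375 years

62.9375 years


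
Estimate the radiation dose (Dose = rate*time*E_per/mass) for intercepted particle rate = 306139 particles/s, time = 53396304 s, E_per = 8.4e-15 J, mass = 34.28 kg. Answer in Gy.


Total energy deposited = rate * time * E_per
  = 306139 * 53396304 * 8.4e-15 = 0.1373122 J
Dose = E_total / mass = 0.1373122 / 34.28
Dose = 0.004005607 Gy

0.0040 Gy


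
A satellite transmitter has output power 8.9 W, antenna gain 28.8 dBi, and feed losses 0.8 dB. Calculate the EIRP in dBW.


Pt = 8.9 W = 9.4939 dBW
EIRP = Pt_dBW + Gt - losses = 9.4939 + 28.8 - 0.8 = 37.4939 dBW

37.4939 dBW


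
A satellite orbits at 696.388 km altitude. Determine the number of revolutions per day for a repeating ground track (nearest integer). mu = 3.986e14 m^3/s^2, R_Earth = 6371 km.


r = 7.067388e+06 m
T = 2*pi*sqrt(r^3/mu) = 5912.8876 s = 98.5481 min
revs/day = 1440 / 98.5481 = 14.6121
Rounded: 15 revolutions per day

15 revolutions per day


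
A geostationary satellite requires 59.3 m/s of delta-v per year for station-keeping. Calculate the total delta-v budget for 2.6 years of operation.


dV = rate * years = 59.3 * 2.6
dV = 154.1800 m/s

154.1800 m/s


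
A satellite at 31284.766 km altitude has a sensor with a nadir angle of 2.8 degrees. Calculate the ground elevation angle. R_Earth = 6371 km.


r = R_E + alt = 37655.7660 km
Law of sines in the satellite / Earth-center / ground-point triangle:
  sin(nadir)/R_E = sin(90 + el)/r  =>  cos(el) = (r/R_E)*sin(nadir)
cos(el) = (37655.7660 / 6371.0000) * sin(2.8 deg) = 0.2887263
el = arccos(0.2887263) = 73.2183 deg
(Earth-central angle = 90 - nadir - el = 13.9817 deg)

73.2183 degrees


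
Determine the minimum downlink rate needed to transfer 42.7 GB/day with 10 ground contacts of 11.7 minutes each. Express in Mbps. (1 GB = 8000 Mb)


total contact time = 10 * 11.7 * 60 = 7020.0000 s
data = 42.7 GB = 341600.0000 Mb
rate = 341600.0000 / 7020.0000 = 48.6610 Mbps

48.6610 Mbps


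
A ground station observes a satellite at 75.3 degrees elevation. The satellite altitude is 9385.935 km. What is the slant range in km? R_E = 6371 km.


h = 9385.935 km, el = 75.3 deg
d = -R_E*sin(el) + sqrt((R_E*sin(el))^2 + 2*R_E*h + h^2)
d = -6371.0000*sin(1.3142) + sqrt((6371.0000*0.9672678)^2 + 2*6371.0000*9385.935 + 9385.935^2)
d = 9511.3149 km

9511.3149 km


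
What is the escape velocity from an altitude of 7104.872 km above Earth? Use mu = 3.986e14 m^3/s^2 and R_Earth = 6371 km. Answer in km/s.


r = 6371.0 + 7104.872 = 13475.8720 km = 1.3475872e+07 m
v_esc = sqrt(2*mu/r) = sqrt(2*3.986e14 / 1.3475872e+07)
v_esc = 7691.3966 m/s = 7.6914 km/s

7.6914 km/s


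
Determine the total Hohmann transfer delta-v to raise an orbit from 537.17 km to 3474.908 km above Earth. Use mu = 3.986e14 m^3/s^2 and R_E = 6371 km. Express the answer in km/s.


r1 = 6908.1700 km = 6.90817e+06 m
r2 = 9845.9080 km = 9.845908e+06 m
dv1 = sqrt(mu/r1)*(sqrt(2*r2/(r1+r2)) - 1) = 639.0785 m/s
dv2 = sqrt(mu/r2)*(1 - sqrt(2*r1/(r1+r2))) = 584.6971 m/s
total dv = |dv1| + |dv2| = 639.0785 + 584.6971 = 1223.7756 m/s = 1.2238 km/s

1.2238 km/s


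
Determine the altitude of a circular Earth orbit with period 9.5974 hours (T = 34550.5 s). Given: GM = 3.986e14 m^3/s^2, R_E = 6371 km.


T = 34550.5 s
r = (mu*T^2/(4*pi^2))^(1/3) = (3.986e14 * 34550.5^2 / (4*pi^2))^(1/3)
r = 2.2927784e+07 m = 22927.7838 km
alt = r - R_E = 22927.7838 - 6371 = 16556.7838 km

16556.7838 km


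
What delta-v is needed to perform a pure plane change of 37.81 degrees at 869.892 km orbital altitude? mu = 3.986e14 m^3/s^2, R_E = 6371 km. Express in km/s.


r = 7240.8920 km = 7.240892e+06 m
V = sqrt(mu/r) = 7419.4654 m/s
di = 37.81 deg = 0.659909 rad
dV = 2*V*sin(di/2) = 2*7419.4654*sin(0.3299545)
dV = 4807.8132 m/s = 4.8078 km/s

4.8078 km/s


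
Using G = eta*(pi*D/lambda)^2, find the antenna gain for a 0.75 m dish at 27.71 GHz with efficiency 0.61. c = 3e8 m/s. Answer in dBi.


lambda = c/f = 3e8 / 2.771e+10 = 0.01082642 m
G = eta*(pi*D/lambda)^2 = 0.61*(pi*0.75/0.01082642)^2
G = 28892.3355 (linear)
G = 10*log10(28892.3355) = 44.6078 dBi

44.6078 dBi


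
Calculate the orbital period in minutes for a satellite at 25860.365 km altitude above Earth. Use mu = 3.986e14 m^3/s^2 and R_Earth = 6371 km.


r = 32231.3650 km = 3.2231365e+07 m
T = 2*pi*sqrt(r^3/mu) = 2*pi*sqrt(3.3483905e+22 / 3.986e14)
T = 57587.6383 s = 959.7940 min

959.7940 minutes


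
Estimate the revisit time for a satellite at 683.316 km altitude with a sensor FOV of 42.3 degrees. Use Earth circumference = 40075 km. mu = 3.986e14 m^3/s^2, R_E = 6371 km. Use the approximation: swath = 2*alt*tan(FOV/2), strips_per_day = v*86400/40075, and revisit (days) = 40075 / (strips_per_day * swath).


swath = 2*683.316*tan(0.3691371) = 528.7100 km
v = sqrt(mu/r) = 7516.9419 m/s = 7.5169 km/s
strips/day = v*86400/40075 = 7.5169*86400/40075 = 16.2062
coverage/day = strips * swath = 16.2062 * 528.7100 = 8568.3849 km
revisit = 40075 / 8568.3849 = 4.6771 days

4.6771 days


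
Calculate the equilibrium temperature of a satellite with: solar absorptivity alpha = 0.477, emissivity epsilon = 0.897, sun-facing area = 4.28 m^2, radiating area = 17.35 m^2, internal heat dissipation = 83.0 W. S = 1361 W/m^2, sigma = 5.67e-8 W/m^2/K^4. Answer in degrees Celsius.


Numerator = alpha*S*A_sun + Q_int = 0.477*1361*4.28 + 83.0 = 2861.5632 W
Denominator = eps*sigma*A_rad = 0.897*5.67e-8*17.35 = 8.8241927e-07 W/K^4
T^4 = 3.2428612e+09 K^4
T = 238.6339 K = -34.5161 C

-34.5161 degrees Celsius


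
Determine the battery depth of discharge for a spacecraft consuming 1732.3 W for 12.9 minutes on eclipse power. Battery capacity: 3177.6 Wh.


E_used = P * t / 60 = 1732.3 * 12.9 / 60 = 372.4445 Wh
DOD = E_used / E_total * 100 = 372.4445 / 3177.6 * 100
DOD = 11.7209 %

11.7209 %


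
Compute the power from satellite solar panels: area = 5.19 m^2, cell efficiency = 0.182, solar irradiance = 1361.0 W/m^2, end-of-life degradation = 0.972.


P = area * eta * S * degradation
P = 5.19 * 0.182 * 1361.0 * 0.972
P = 1249.5773 W

1249.5773 W


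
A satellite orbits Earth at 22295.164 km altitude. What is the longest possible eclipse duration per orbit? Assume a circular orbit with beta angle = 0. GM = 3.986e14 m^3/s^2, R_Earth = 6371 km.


r = 28666.1640 km
T = 805.0342 min
Eclipse fraction = arcsin(R_E/r)/pi = arcsin(6371.0000/28666.1640)/pi
= arcsin(0.2222481)/pi = 0.07133949
Eclipse duration = 0.07133949 * 805.0342 = 57.4307 min

57.4307 minutes


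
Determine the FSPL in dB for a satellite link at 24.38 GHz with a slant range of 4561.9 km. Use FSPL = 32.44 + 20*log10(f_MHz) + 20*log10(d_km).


f = 24.38 GHz = 24380.0000 MHz
d = 4561.9 km
FSPL = 32.44 + 20*log10(24380.0000) + 20*log10(4561.9)
FSPL = 32.44 + 87.7407 + 73.1829
FSPL = 193.3636 dB

193.3636 dB


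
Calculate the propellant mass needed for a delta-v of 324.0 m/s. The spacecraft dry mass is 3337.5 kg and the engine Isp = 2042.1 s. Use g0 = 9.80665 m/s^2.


ve = Isp * g0 = 2042.1 * 9.80665 = 20026.159965 m/s
mass ratio = exp(dv/ve) = exp(324.0/20026.159965) = 1.01631042
m_prop = m_dry * (mr - 1) = 3337.5 * (1.01631042 - 1)
m_prop = 54.4360 kg

54.4360 kg


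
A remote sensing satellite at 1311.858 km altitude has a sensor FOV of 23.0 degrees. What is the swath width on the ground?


FOV = 23.0 deg = 0.4014257 rad
swath = 2 * alt * tan(FOV/2) = 2 * 1311.858 * tan(0.2007129)
swath = 2 * 1311.858 * 0.2034523
swath = 533.8011 km

533.8011 km


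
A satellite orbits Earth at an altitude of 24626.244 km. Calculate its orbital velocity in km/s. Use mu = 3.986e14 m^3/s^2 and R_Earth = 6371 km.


r = R_E + alt = 6371.0 + 24626.244 = 30997.2440 km = 3.0997244e+07 m
v = sqrt(mu/r) = sqrt(3.986e14 / 3.0997244e+07) = 3585.9738 m/s = 3.5860 km/s

3.5860 km/s


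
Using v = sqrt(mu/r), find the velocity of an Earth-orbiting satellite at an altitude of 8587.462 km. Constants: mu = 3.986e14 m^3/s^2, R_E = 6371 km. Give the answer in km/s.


r = R_E + alt = 6371.0 + 8587.462 = 14958.4620 km = 1.4958462e+07 m
v = sqrt(mu/r) = sqrt(3.986e14 / 1.4958462e+07) = 5162.0853 m/s = 5.1621 km/s

5.1621 km/s


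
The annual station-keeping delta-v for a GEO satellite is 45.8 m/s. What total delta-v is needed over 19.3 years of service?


dV = rate * years = 45.8 * 19.3
dV = 883.9400 m/s

883.9400 m/s


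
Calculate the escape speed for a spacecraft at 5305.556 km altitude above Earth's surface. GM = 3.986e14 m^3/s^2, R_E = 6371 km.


r = 6371.0 + 5305.556 = 11676.5560 km = 1.1676556e+07 m
v_esc = sqrt(2*mu/r) = sqrt(2*3.986e14 / 1.1676556e+07)
v_esc = 8262.7814 m/s = 8.2628 km/s

8.2628 km/s


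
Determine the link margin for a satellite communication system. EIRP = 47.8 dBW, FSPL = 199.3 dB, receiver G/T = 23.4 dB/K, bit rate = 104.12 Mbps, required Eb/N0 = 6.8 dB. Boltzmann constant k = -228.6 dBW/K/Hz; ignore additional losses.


C/N0 = EIRP - FSPL + G/T - k = 47.8 - 199.3 + 23.4 - (-228.6)
C/N0 = 100.5000 dB-Hz
R_b = 104.12 Mbps = 1.0412e+08 bps -> 10*log10(R_b) = 80.1753 dB-Hz
Eb/N0 = C/N0 - 10*log10(R_b) = 100.5000 - 80.1753 = 20.3247 dB
Margin = Eb/N0 - Eb/N0_req = 20.3247 - 6.8 = 13.5247 dB (link closes)

13.5247 dB


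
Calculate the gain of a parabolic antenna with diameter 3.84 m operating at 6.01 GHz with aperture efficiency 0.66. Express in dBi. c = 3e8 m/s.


lambda = c/f = 3e8 / 6.01e+09 = 0.04991681 m
G = eta*(pi*D/lambda)^2 = 0.66*(pi*3.84/0.04991681)^2
G = 38548.9510 (linear)
G = 10*log10(38548.9510) = 45.8601 dBi

45.8601 dBi


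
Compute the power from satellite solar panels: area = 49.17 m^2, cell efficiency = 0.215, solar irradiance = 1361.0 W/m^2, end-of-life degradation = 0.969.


P = area * eta * S * degradation
P = 49.17 * 0.215 * 1361.0 * 0.969
P = 13941.8553 W

13941.8553 W


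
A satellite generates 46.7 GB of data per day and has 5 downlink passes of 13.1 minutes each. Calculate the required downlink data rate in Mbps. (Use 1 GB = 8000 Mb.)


total contact time = 5 * 13.1 * 60 = 3930.0000 s
data = 46.7 GB = 373600.0000 Mb
rate = 373600.0000 / 3930.0000 = 95.0636 Mbps

95.0636 Mbps


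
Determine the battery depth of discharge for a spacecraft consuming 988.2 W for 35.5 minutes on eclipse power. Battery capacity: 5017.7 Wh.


E_used = P * t / 60 = 988.2 * 35.5 / 60 = 584.6850 Wh
DOD = E_used / E_total * 100 = 584.6850 / 5017.7 * 100
DOD = 11.6525 %

11.6525 %


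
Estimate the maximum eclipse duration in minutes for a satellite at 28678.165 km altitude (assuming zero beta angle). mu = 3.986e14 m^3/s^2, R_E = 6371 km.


r = 35049.1650 km
T = 1088.3698 min
Eclipse fraction = arcsin(R_E/r)/pi = arcsin(6371.0000/35049.1650)/pi
= arcsin(0.1817732)/pi = 0.05818368
Eclipse duration = 0.05818368 * 1088.3698 = 63.3254 min

63.3254 minutes


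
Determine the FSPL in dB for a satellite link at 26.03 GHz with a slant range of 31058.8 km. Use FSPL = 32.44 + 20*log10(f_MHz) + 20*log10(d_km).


f = 26.03 GHz = 26030.0000 MHz
d = 31058.8 km
FSPL = 32.44 + 20*log10(26030.0000) + 20*log10(31058.8)
FSPL = 32.44 + 88.3095 + 89.8437
FSPL = 210.5932 dB

210.5932 dB


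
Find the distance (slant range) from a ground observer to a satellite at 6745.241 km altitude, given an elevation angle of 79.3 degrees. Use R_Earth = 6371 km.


h = 6745.241 km, el = 79.3 deg
d = -R_E*sin(el) + sqrt((R_E*sin(el))^2 + 2*R_E*h + h^2)
d = -6371.0000*sin(1.3840) + sqrt((6371.0000*0.9826128)^2 + 2*6371.0000*6745.241 + 6745.241^2)
d = 6802.5671 km

6802.5671 km


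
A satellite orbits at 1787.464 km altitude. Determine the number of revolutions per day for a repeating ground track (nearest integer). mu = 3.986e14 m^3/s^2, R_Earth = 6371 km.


r = 8.158464e+06 m
T = 2*pi*sqrt(r^3/mu) = 7333.7115 s = 122.2285 min
revs/day = 1440 / 122.2285 = 11.7812
Rounded: 12 revolutions per day

12 revolutions per day


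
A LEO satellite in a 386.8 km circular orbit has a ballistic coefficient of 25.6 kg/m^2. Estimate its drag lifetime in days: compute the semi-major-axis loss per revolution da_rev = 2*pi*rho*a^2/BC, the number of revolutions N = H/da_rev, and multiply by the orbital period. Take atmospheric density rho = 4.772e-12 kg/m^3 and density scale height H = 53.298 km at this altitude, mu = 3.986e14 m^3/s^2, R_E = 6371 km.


a = R_E + alt = 6757.8000 km = 6.7578e+06 m
da_rev = 2*pi*rho*a^2/BC = 2*pi*4.772e-12*(6.7578e+06)^2/25.6 = 53.487341 m per revolution
N = H/da_rev = 53298.0000 m / 53.487341 m = 996.4601 revolutions
P = 2*pi*sqrt(a^3/mu) = 5528.6516 s
lifetime = N*P = 996.4601 * 5528.6516 = 5.5090806e+06 s = 63.7625 days

63.7625 days


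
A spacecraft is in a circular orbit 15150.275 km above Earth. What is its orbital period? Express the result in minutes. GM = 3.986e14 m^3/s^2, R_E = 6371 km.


r = 21521.2750 km = 2.1521275e+07 m
T = 2*pi*sqrt(r^3/mu) = 2*pi*sqrt(9.9679073e+21 / 3.986e14)
T = 31420.5090 s = 523.6752 min

523.6752 minutes


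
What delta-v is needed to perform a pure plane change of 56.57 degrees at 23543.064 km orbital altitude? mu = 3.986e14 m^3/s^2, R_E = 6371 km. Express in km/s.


r = 29914.0640 km = 2.9914064e+07 m
V = sqrt(mu/r) = 3650.3200 m/s
di = 56.57 deg = 0.9873328 rad
dV = 2*V*sin(di/2) = 2*3650.3200*sin(0.4936664)
dV = 3459.4644 m/s = 3.4595 km/s

3.4595 km/s


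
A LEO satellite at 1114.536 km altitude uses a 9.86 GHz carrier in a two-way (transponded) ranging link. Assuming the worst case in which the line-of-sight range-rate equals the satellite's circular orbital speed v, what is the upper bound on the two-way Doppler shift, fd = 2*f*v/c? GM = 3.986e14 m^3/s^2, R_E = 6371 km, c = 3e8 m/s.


r = 7.485536e+06 m
v = sqrt(mu/r) = 7297.2159 m/s (worst-case radial velocity)
f = 9.86 GHz = 9.86e+09 Hz
fd = 2*f*v/c = 2*9.86e+09*7297.2159/3.0e+08
fd = 479670.3249 Hz

479670.3249 Hz


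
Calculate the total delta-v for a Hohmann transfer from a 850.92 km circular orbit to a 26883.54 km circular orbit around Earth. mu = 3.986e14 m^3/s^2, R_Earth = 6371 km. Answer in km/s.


r1 = 7221.9200 km = 7.22192e+06 m
r2 = 33254.5400 km = 3.325454e+07 m
dv1 = sqrt(mu/r1)*(sqrt(2*r2/(r1+r2)) - 1) = 2093.9652 m/s
dv2 = sqrt(mu/r2)*(1 - sqrt(2*r1/(r1+r2))) = 1393.9727 m/s
total dv = |dv1| + |dv2| = 2093.9652 + 1393.9727 = 3487.9378 m/s = 3.4879 km/s

3.4879 km/s


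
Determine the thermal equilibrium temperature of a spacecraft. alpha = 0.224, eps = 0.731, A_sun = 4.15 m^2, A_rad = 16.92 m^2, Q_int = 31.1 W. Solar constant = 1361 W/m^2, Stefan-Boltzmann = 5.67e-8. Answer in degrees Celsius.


Numerator = alpha*S*A_sun + Q_int = 0.224*1361*4.15 + 31.1 = 1296.2856 W
Denominator = eps*sigma*A_rad = 0.731*5.67e-8*16.92 = 7.0129508e-07 W/K^4
T^4 = 1.8484168e+09 K^4
T = 207.3481 K = -65.8019 C

-65.8019 degrees Celsius


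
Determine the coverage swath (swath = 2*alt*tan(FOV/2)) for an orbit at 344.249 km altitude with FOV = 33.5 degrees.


FOV = 33.5 deg = 0.5846853 rad
swath = 2 * alt * tan(FOV/2) = 2 * 344.249 * tan(0.2923426)
swath = 2 * 344.249 * 0.3009658
swath = 207.2144 km

207.2144 km


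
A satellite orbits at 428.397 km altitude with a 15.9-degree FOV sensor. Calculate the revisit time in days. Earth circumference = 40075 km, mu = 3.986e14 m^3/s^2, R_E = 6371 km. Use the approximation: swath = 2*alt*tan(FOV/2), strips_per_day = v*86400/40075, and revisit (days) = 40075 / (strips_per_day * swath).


swath = 2*428.397*tan(0.1387537) = 119.6522 km
v = sqrt(mu/r) = 7656.5557 m/s = 7.6566 km/s
strips/day = v*86400/40075 = 7.6566*86400/40075 = 16.5072
coverage/day = strips * swath = 16.5072 * 119.6522 = 1975.1235 km
revisit = 40075 / 1975.1235 = 20.2899 days

20.2899 days
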